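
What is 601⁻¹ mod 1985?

gcd(1985, 601) = 1  (1985 = 3*601 + 182, 601 = 3*182 + 55, 182 = 3*55 + 17, 55 = 3*17 + 4, 17 = 4*4 + 1, 4 = 4*1).
Back-substituting, 601*(-469) + 1985*(142) = 1.
So 601*-469 ≡ 1 (mod 1985), and -469 mod 1985 = 1516.

1516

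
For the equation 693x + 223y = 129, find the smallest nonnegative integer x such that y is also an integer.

89

gcd(693, 223) = 1.
1 divides 129, so solutions exist.
By Bézout, 693×(-65) + 223×(202) = 1.
Scale by 129/1 = 129: (x₀, y₀) = (-8385, 26058).
General solution: x = -8385 + 223t, y = 26058 - 693t for integer t.
x ≥ 0: smallest is -8385 mod 223 = 89 (at t = 38), with y = -276.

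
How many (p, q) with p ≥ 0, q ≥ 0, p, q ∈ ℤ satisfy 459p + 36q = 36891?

20

gcd(459, 36) = 9.
By Bézout, 459·(-1) + 36·(13) = 9.
One solution: (1, 1012).
General: p = 1 + 4t, q = 1012 - 51t.
p ≥ 0 ⇒ t ≥ 0; q ≥ 0 ⇒ t ≤ 19. So t ∈ [0, 19]: 20 solutions.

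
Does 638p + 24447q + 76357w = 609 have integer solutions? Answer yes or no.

yes

gcd(24447, 638) = 29  (24447 = 38·638 + 203, 638 = 3·203 + 29, 203 = 7·29).
gcd(29, 76357) = 29.
29 divides 609, so integer solutions exist.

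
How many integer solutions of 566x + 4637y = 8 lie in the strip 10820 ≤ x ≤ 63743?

gcd(4637, 566):
  4637 = 8·566 + 109
  566 = 5·109 + 21
  109 = 5·21 + 4
  21 = 5·4 + 1
  4 = 4·1
so gcd(4637, 566) = 1.
Back-substitute for Bézout coefficients:
  1 = 21 - 5·4
  ... = 566·(1106) + 4637·(-135)
Scale by 8: particular solution (8848, -1080); reduce x mod 4637: (4211, -514).
General solution: x = 4211 + 4637t, y = -514 - 566t for integer t.
10820 ≤ 4211 + 4637t ≤ 63743 gives t ∈ [2, 12], which is 11 values.

11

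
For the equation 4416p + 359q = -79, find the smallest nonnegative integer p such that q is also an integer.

335

gcd(4416, 359) = 1  (4416 = 12×359 + 108, 359 = 3×108 + 35, 108 = 3×35 + 3, 35 = 11×3 + 2, 3 = 1×2 + 1, 2 = 2×1).
1 divides -79, so solutions exist.
Back-substituting, 4416×(123) + 359×(-1513) = 1.
Scale by -79/1 = -79: (p₀, q₀) = (-9717, 119527).
General solution: p = -9717 + 359t, q = 119527 - 4416t for integer t.
p ≥ 0: smallest is -9717 mod 359 = 335 (at t = 28), with q = -4121.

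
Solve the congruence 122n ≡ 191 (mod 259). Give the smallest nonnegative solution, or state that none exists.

199

gcd(259, 122) = 1  (259 = 2*122 + 15, 122 = 8*15 + 2, 15 = 7*2 + 1, 2 = 2*1).
1 divides 191, so solutions exist.
Back-substituting, 122*(-121) + 259*(57) = 1.
So 122*(-121) ≡ 1 (mod 259); multiply by 191: n ≡ -23111 (mod 259).
Smallest nonnegative: n = -23111 mod 259 = 199.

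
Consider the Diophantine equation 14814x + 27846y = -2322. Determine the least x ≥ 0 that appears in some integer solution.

1310

gcd(27846, 14814):
  27846 = 1*14814 + 13032
  14814 = 1*13032 + 1782
  13032 = 7*1782 + 558
  1782 = 3*558 + 108
  558 = 5*108 + 18
  108 = 6*18
so gcd(27846, 14814) = 18.
18 divides -2322, so solutions exist.
Back-substitute for Bézout coefficients:
  18 = 558 - 5*108
  ... = 14814*(-250) + 27846*(133)
Scale by -2322/18 = -129: (x₀, y₀) = (32250, -17157).
General solution: x = 32250 + 1547t, y = -17157 - 823t for integer t.
x ≥ 0: smallest is 32250 mod 1547 = 1310 (at t = -20), with y = -697.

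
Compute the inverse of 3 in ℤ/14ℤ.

5

gcd(14, 3) = 1.
By Bézout, 3·(5) + 14·(-1) = 1.
So 3·5 ≡ 1 (mod 14), and 5 mod 14 = 5.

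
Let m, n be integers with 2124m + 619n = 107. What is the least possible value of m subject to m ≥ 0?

114

gcd(2124, 619):
  2124 = 3·619 + 267
  619 = 2·267 + 85
  267 = 3·85 + 12
  85 = 7·12 + 1
  12 = 12·1
so gcd(2124, 619) = 1.
1 divides 107, so solutions exist.
Back-substitute for Bézout coefficients:
  1 = 85 - 7·12
  ... = 2124·(-51) + 619·(175)
Scale by 107/1 = 107: (m₀, n₀) = (-5457, 18725).
General solution: m = -5457 + 619t, n = 18725 - 2124t for integer t.
m ≥ 0: smallest is -5457 mod 619 = 114 (at t = 9), with n = -391.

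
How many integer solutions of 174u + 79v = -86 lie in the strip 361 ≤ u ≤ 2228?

gcd(174, 79) = 1.
By Bézout, 174*(5) + 79*(-11) = 1.
Particular solution: (44, -98).
General solution: u = 44 + 79t, v = -98 - 174t for integer t.
361 ≤ 44 + 79t ≤ 2228 gives t ∈ [5, 27], which is 23 values.

23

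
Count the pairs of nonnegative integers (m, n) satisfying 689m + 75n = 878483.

gcd(689, 75) = 1  (689 = 9*75 + 14, 75 = 5*14 + 5, 14 = 2*5 + 4, 5 = 1*4 + 1, 4 = 4*1).
Back-substituting, 689*(-16) + 75*(147) = 1.
Scale by 878483: one solution is (-14055728, 129137001). Reduce m mod 75: (22, 11511).
General: m = 22 + 75t, n = 11511 - 689t.
m ≥ 0 ⇒ t ≥ 0; n ≥ 0 ⇒ t ≤ 16. So t ∈ [0, 16]: 17 solutions.

17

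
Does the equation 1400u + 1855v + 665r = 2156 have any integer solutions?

no

gcd(1855, 1400):
  1855 = 1×1400 + 455
  1400 = 3×455 + 35
  455 = 13×35
so gcd(1855, 1400) = 35.
gcd(35, 665) = 35.
35 does not divide 2156 (remainder 21), so no integer solutions.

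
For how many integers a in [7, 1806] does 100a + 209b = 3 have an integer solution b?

9

gcd(209, 100) = 1.
By Bézout, 100×(23) + 209×(-11) = 1.
Particular solution: (69, -33).
General solution: a = 69 + 209t, b = -33 - 100t for integer t.
7 ≤ 69 + 209t ≤ 1806 gives t ∈ [0, 8], which is 9 values.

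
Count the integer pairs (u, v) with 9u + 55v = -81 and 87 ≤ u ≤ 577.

9

gcd(55, 9) = 1  (55 = 6×9 + 1, 9 = 9×1).
Back-substituting, 9×(-6) + 55×(1) = 1.
Scale by -81: particular solution (486, -81); reduce u mod 55: (46, -9).
General solution: u = 46 + 55t, v = -9 - 9t for integer t.
87 ≤ 46 + 55t ≤ 577 gives t ∈ [1, 9], which is 9 values.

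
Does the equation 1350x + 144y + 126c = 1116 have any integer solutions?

yes

gcd(1350, 144):
  1350 = 9*144 + 54
  144 = 2*54 + 36
  54 = 1*36 + 18
  36 = 2*18
so gcd(1350, 144) = 18.
gcd(18, 126) = 18.
18 divides 1116, so integer solutions exist.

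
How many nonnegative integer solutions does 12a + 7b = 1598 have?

19

gcd(12, 7) = 1.
By Bézout, 12*(3) + 7*(-5) = 1.
One solution: (6, 218).
General: a = 6 + 7t, b = 218 - 12t.
a ≥ 0 ⇒ t ≥ 0; b ≥ 0 ⇒ t ≤ 18. So t ∈ [0, 18]: 19 solutions.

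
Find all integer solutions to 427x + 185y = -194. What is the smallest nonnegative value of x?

gcd(427, 185):
  427 = 2*185 + 57
  185 = 3*57 + 14
  57 = 4*14 + 1
  14 = 14*1
so gcd(427, 185) = 1.
1 divides -194, so solutions exist.
Back-substitute for Bézout coefficients:
  1 = 57 - 4*14
  ... = 427*(13) + 185*(-30)
Scale by -194/1 = -194: (x₀, y₀) = (-2522, 5820).
General solution: x = -2522 + 185t, y = 5820 - 427t for integer t.
x ≥ 0: smallest is -2522 mod 185 = 68 (at t = 14), with y = -158.

68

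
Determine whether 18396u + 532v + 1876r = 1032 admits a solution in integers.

gcd(18396, 532) = 28  (18396 = 34·532 + 308, 532 = 1·308 + 224, 308 = 1·224 + 84, 224 = 2·84 + 56, 84 = 1·56 + 28, 56 = 2·28).
gcd(28, 1876) = 28.
28 does not divide 1032 (remainder 24), so no integer solutions.

no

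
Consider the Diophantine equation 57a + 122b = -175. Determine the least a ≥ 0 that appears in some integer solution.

59

gcd(122, 57) = 1.
1 divides -175, so solutions exist.
By Bézout, 57×(15) + 122×(-7) = 1.
Scale by -175/1 = -175: (a₀, b₀) = (-2625, 1225).
General solution: a = -2625 + 122t, b = 1225 - 57t for integer t.
a ≥ 0: smallest is -2625 mod 122 = 59 (at t = 22), with b = -29.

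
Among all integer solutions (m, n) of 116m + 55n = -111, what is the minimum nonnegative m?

gcd(116, 55) = 1.
1 divides -111, so solutions exist.
By Bézout, 116×(-9) + 55×(19) = 1.
Scale by -111/1 = -111: (m₀, n₀) = (999, -2109).
General solution: m = 999 + 55t, n = -2109 - 116t for integer t.
m ≥ 0: smallest is 999 mod 55 = 9 (at t = -18), with n = -21.

9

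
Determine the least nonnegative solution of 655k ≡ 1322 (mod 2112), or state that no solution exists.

950

gcd(2112, 655) = 1.
1 divides 1322, so solutions exist.
By Bézout, 655*(-977) + 2112*(303) = 1.
So 655*(-977) ≡ 1 (mod 2112); multiply by 1322: k ≡ -1291594 (mod 2112).
Smallest nonnegative: k = -1291594 mod 2112 = 950.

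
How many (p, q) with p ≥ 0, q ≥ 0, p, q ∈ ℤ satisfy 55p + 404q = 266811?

gcd(404, 55) = 1.
By Bézout, 55·(191) + 404·(-26) = 1.
One solution: (341, 614).
General: p = 341 + 404t, q = 614 - 55t.
p ≥ 0 ⇒ t ≥ 0; q ≥ 0 ⇒ t ≤ 11. So t ∈ [0, 11]: 12 solutions.

12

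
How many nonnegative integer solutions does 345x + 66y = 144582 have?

19

gcd(345, 66):
  345 = 5*66 + 15
  66 = 4*15 + 6
  15 = 2*6 + 3
  6 = 2*3
so gcd(345, 66) = 3.
Back-substitute for Bézout coefficients:
  3 = 15 - 2*6
  ... = 345*(9) + 66*(-47)
Scale by 48194: one solution is (433746, -2265118). Reduce x mod 22: (16, 2107).
General: x = 16 + 22t, y = 2107 - 115t.
x ≥ 0 ⇒ t ≥ 0; y ≥ 0 ⇒ t ≤ 18. So t ∈ [0, 18]: 19 solutions.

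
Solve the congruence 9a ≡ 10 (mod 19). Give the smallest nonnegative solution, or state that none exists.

18

gcd(19, 9) = 1  (19 = 2×9 + 1, 9 = 9×1).
1 divides 10, so solutions exist.
Back-substituting, 9×(-2) + 19×(1) = 1.
So 9×(-2) ≡ 1 (mod 19); multiply by 10: a ≡ -20 (mod 19).
Smallest nonnegative: a = -20 mod 19 = 18.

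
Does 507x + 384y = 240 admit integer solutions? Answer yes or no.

yes

gcd(507, 384) = 3  (507 = 1×384 + 123, 384 = 3×123 + 15, 123 = 8×15 + 3, 15 = 5×3).
3 divides 240, so integer solutions exist.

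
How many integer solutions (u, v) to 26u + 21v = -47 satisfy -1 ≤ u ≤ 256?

gcd(26, 21):
  26 = 1×21 + 5
  21 = 4×5 + 1
  5 = 5×1
so gcd(26, 21) = 1.
Back-substitute for Bézout coefficients:
  1 = 21 - 4×5
  ... = 26×(-4) + 21×(5)
Scale by -47: particular solution (188, -235); reduce u mod 21: (20, -27).
General solution: u = 20 + 21t, v = -27 - 26t for integer t.
-1 ≤ 20 + 21t ≤ 256 gives t ∈ [-1, 11], which is 13 values.

13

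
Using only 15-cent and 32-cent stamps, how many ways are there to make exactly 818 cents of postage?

2

Need nonnegative integers with 15j + 32k = 818.
gcd(15, 32) = 1, and 15·(15) + 32·(-7) = 1.
So (j₀, k₀) = (12270, -5726); general j = 12270 + 32t, k = -5726 - 15t.
j ≥ 0 ⇒ t ≥ -383; k ≥ 0 ⇒ t ≤ -382. That's 2 values of t.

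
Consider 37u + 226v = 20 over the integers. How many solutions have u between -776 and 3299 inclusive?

gcd(226, 37) = 1.
By Bézout, 37·(55) + 226·(-9) = 1.
Particular solution: (196, -32).
General solution: u = 196 + 226t, v = -32 - 37t for integer t.
-776 ≤ 196 + 226t ≤ 3299 gives t ∈ [-4, 13], which is 18 values.

18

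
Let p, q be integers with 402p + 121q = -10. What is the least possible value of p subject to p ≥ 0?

gcd(402, 121) = 1  (402 = 3·121 + 39, 121 = 3·39 + 4, 39 = 9·4 + 3, 4 = 1·3 + 1, 3 = 3·1).
1 divides -10, so solutions exist.
Back-substituting, 402·(-31) + 121·(103) = 1.
Scale by -10/1 = -10: (p₀, q₀) = (310, -1030).
General solution: p = 310 + 121t, q = -1030 - 402t for integer t.
p ≥ 0: smallest is 310 mod 121 = 68 (at t = -2), with q = -226.

68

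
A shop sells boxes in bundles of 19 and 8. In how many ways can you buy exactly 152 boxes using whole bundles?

2

Need nonnegative integers with 19j + 8k = 152.
gcd(19, 8) = 1, and 19·(3) + 8·(-7) = 1.
So (j₀, k₀) = (456, -1064); general j = 456 + 8t, k = -1064 - 19t.
j ≥ 0 ⇒ t ≥ -57; k ≥ 0 ⇒ t ≤ -56. That's 2 values of t.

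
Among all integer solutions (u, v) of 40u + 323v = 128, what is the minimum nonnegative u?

197

gcd(323, 40) = 1.
1 divides 128, so solutions exist.
By Bézout, 40×(105) + 323×(-13) = 1.
Scale by 128/1 = 128: (u₀, v₀) = (13440, -1664).
General solution: u = 13440 + 323t, v = -1664 - 40t for integer t.
u ≥ 0: smallest is 13440 mod 323 = 197 (at t = -41), with v = -24.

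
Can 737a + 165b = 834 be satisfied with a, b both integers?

gcd(737, 165):
  737 = 4×165 + 77
  165 = 2×77 + 11
  77 = 7×11
so gcd(737, 165) = 11.
11 does not divide 834 (remainder 9), so no integer solutions.

no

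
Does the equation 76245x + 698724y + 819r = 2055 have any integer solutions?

gcd(698724, 76245):
  698724 = 9*76245 + 12519
  76245 = 6*12519 + 1131
  12519 = 11*1131 + 78
  1131 = 14*78 + 39
  78 = 2*39
so gcd(698724, 76245) = 39.
gcd(39, 819) = 39.
39 does not divide 2055 (remainder 27), so no integer solutions.

no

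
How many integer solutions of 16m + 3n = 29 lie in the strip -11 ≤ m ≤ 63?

gcd(16, 3) = 1  (16 = 5×3 + 1, 3 = 3×1).
Back-substituting, 16×(1) + 3×(-5) = 1.
Scale by 29: particular solution (29, -145); reduce m mod 3: (2, -1).
General solution: m = 2 + 3t, n = -1 - 16t for integer t.
-11 ≤ 2 + 3t ≤ 63 gives t ∈ [-4, 20], which is 25 values.

25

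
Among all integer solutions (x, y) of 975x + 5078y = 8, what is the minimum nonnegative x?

2026

gcd(5078, 975) = 1.
1 divides 8, so solutions exist.
By Bézout, 975·(-1651) + 5078·(317) = 1.
Scale by 8/1 = 8: (x₀, y₀) = (-13208, 2536).
General solution: x = -13208 + 5078t, y = 2536 - 975t for integer t.
x ≥ 0: smallest is -13208 mod 5078 = 2026 (at t = 3), with y = -389.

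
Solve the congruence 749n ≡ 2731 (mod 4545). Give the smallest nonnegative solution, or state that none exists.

gcd(4545, 749):
  4545 = 6·749 + 51
  749 = 14·51 + 35
  51 = 1·35 + 16
  35 = 2·16 + 3
  16 = 5·3 + 1
  3 = 3·1
so gcd(4545, 749) = 1.
1 divides 2731, so solutions exist.
Back-substitute for Bézout coefficients:
  1 = 16 - 5·3
  ... = 749·(-1426) + 4545·(235)
So 749·(-1426) ≡ 1 (mod 4545); multiply by 2731: n ≡ -3894406 (mod 4545).
Smallest nonnegative: n = -3894406 mod 4545 = 659.

659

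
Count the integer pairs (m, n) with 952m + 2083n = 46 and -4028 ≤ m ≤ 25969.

14

gcd(2083, 952) = 1.
By Bézout, 952·(256) + 2083·(-117) = 1.
Particular solution: (1361, -622).
General solution: m = 1361 + 2083t, n = -622 - 952t for integer t.
-4028 ≤ 1361 + 2083t ≤ 25969 gives t ∈ [-2, 11], which is 14 values.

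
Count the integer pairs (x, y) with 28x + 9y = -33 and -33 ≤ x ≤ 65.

gcd(28, 9) = 1.
By Bézout, 28×(1) + 9×(-3) = 1.
Particular solution: (3, -13).
General solution: x = 3 + 9t, y = -13 - 28t for integer t.
-33 ≤ 3 + 9t ≤ 65 gives t ∈ [-4, 6], which is 11 values.

11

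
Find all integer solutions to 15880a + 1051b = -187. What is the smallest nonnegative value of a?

gcd(15880, 1051):
  15880 = 15*1051 + 115
  1051 = 9*115 + 16
  115 = 7*16 + 3
  16 = 5*3 + 1
  3 = 3*1
so gcd(15880, 1051) = 1.
1 divides -187, so solutions exist.
Back-substitute for Bézout coefficients:
  1 = 16 - 5*3
  ... = 15880*(-329) + 1051*(4971)
Scale by -187/1 = -187: (a₀, b₀) = (61523, -929577).
General solution: a = 61523 + 1051t, b = -929577 - 15880t for integer t.
a ≥ 0: smallest is 61523 mod 1051 = 565 (at t = -58), with b = -8537.

565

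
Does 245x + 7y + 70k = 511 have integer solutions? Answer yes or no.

yes

gcd(245, 7):
  245 = 35*7
so gcd(245, 7) = 7.
gcd(7, 70) = 7.
7 divides 511, so integer solutions exist.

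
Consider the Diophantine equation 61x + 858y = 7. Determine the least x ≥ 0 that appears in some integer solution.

gcd(858, 61):
  858 = 14·61 + 4
  61 = 15·4 + 1
  4 = 4·1
so gcd(858, 61) = 1.
1 divides 7, so solutions exist.
Back-substitute for Bézout coefficients:
  1 = 61 - 15·4
  ... = 61·(211) + 858·(-15)
Scale by 7/1 = 7: (x₀, y₀) = (1477, -105).
General solution: x = 1477 + 858t, y = -105 - 61t for integer t.
x ≥ 0: smallest is 1477 mod 858 = 619 (at t = -1), with y = -44.

619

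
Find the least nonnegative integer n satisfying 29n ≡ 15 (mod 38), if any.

11

gcd(38, 29) = 1.
1 divides 15, so solutions exist.
By Bézout, 29·(-17) + 38·(13) = 1.
So 29·(-17) ≡ 1 (mod 38); multiply by 15: n ≡ -255 (mod 38).
Smallest nonnegative: n = -255 mod 38 = 11.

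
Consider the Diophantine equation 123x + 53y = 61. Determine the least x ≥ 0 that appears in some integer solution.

gcd(123, 53):
  123 = 2*53 + 17
  53 = 3*17 + 2
  17 = 8*2 + 1
  2 = 2*1
so gcd(123, 53) = 1.
1 divides 61, so solutions exist.
Back-substitute for Bézout coefficients:
  1 = 17 - 8*2
  ... = 123*(25) + 53*(-58)
Scale by 61/1 = 61: (x₀, y₀) = (1525, -3538).
General solution: x = 1525 + 53t, y = -3538 - 123t for integer t.
x ≥ 0: smallest is 1525 mod 53 = 41 (at t = -28), with y = -94.

41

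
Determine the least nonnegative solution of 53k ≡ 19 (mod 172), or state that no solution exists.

75

gcd(172, 53) = 1.
1 divides 19, so solutions exist.
By Bézout, 53·(13) + 172·(-4) = 1.
So 53·(13) ≡ 1 (mod 172); multiply by 19: k ≡ 247 (mod 172).
Smallest nonnegative: k = 247 mod 172 = 75.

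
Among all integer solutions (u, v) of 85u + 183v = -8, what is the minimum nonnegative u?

gcd(183, 85):
  183 = 2·85 + 13
  85 = 6·13 + 7
  13 = 1·7 + 6
  7 = 1·6 + 1
  6 = 6·1
so gcd(183, 85) = 1.
1 divides -8, so solutions exist.
Back-substitute for Bézout coefficients:
  1 = 7 - 1·6
  ... = 85·(28) + 183·(-13)
Scale by -8/1 = -8: (u₀, v₀) = (-224, 104).
General solution: u = -224 + 183t, v = 104 - 85t for integer t.
u ≥ 0: smallest is -224 mod 183 = 142 (at t = 2), with v = -66.

142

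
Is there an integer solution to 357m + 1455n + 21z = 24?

yes

gcd(1455, 357) = 3  (1455 = 4·357 + 27, 357 = 13·27 + 6, 27 = 4·6 + 3, 6 = 2·3).
gcd(3, 21) = 3.
3 divides 24, so integer solutions exist.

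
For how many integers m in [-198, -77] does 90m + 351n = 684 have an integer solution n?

3

gcd(351, 90) = 9  (351 = 3·90 + 81, 90 = 1·81 + 9, 81 = 9·9).
Back-substituting, 90·(4) + 351·(-1) = 9.
Scale by 76: particular solution (304, -76); reduce m mod 39: (31, -6).
General solution: m = 31 + 39t, n = -6 - 10t for integer t.
-198 ≤ 31 + 39t ≤ -77 gives t ∈ [-5, -3], which is 3 values.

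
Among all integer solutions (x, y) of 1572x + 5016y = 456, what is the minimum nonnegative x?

380

gcd(5016, 1572):
  5016 = 3·1572 + 300
  1572 = 5·300 + 72
  300 = 4·72 + 12
  72 = 6·12
so gcd(5016, 1572) = 12.
12 divides 456, so solutions exist.
Back-substitute for Bézout coefficients:
  12 = 300 - 4·72
  ... = 1572·(-67) + 5016·(21)
Scale by 456/12 = 38: (x₀, y₀) = (-2546, 798).
General solution: x = -2546 + 418t, y = 798 - 131t for integer t.
x ≥ 0: smallest is -2546 mod 418 = 380 (at t = 7), with y = -119.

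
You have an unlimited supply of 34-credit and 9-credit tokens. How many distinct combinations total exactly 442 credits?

Need nonnegative integers with 34j + 9k = 442.
gcd(34, 9) = 1, and 34·(4) + 9·(-15) = 1.
So (j₀, k₀) = (1768, -6630); general j = 1768 + 9t, k = -6630 - 34t.
j ≥ 0 ⇒ t ≥ -196; k ≥ 0 ⇒ t ≤ -195. That's 2 values of t.

2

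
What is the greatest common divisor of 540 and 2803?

1

gcd(2803, 540) = 1  (2803 = 5·540 + 103, 540 = 5·103 + 25, 103 = 4·25 + 3, 25 = 8·3 + 1, 3 = 3·1).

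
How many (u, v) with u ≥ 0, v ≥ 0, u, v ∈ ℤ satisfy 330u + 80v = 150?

gcd(330, 80) = 10.
By Bézout, 330*(1) + 80*(-4) = 10.
One solution: (7, -27).
General: u = 7 + 8t, v = -27 - 33t.
u ≥ 0 ⇒ t ≥ 0; v ≥ 0 ⇒ t ≤ -1. So t ∈ [0, -1]: 0 solutions.

0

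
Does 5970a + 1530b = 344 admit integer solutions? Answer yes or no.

no

gcd(5970, 1530) = 30  (5970 = 3*1530 + 1380, 1530 = 1*1380 + 150, 1380 = 9*150 + 30, 150 = 5*30).
30 does not divide 344 (remainder 14), so no integer solutions.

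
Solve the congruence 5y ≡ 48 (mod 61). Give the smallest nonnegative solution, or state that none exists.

34

gcd(61, 5):
  61 = 12·5 + 1
  5 = 5·1
so gcd(61, 5) = 1.
1 divides 48, so solutions exist.
Back-substitute for Bézout coefficients:
  1 = 61 - 12·5
  ... = 5·(-12) + 61·(1)
So 5·(-12) ≡ 1 (mod 61); multiply by 48: y ≡ -576 (mod 61).
Smallest nonnegative: y = -576 mod 61 = 34.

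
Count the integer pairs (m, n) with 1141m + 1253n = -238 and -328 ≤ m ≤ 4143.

gcd(1253, 1141) = 7  (1253 = 1×1141 + 112, 1141 = 10×112 + 21, 112 = 5×21 + 7, 21 = 3×7).
Back-substituting, 1141×(-56) + 1253×(51) = 7.
Scale by -34: particular solution (1904, -1734); reduce m mod 179: (114, -104).
General solution: m = 114 + 179t, n = -104 - 163t for integer t.
-328 ≤ 114 + 179t ≤ 4143 gives t ∈ [-2, 22], which is 25 values.

25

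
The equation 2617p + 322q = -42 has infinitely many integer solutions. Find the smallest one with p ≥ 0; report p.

gcd(2617, 322):
  2617 = 8×322 + 41
  322 = 7×41 + 35
  41 = 1×35 + 6
  35 = 5×6 + 5
  6 = 1×5 + 1
  5 = 5×1
so gcd(2617, 322) = 1.
1 divides -42, so solutions exist.
Back-substitute for Bézout coefficients:
  1 = 6 - 1×5
  ... = 2617×(55) + 322×(-447)
Scale by -42/1 = -42: (p₀, q₀) = (-2310, 18774).
General solution: p = -2310 + 322t, q = 18774 - 2617t for integer t.
p ≥ 0: smallest is -2310 mod 322 = 266 (at t = 8), with q = -2162.

266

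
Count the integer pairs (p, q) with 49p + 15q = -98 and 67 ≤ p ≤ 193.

9

gcd(49, 15):
  49 = 3·15 + 4
  15 = 3·4 + 3
  4 = 1·3 + 1
  3 = 3·1
so gcd(49, 15) = 1.
Back-substitute for Bézout coefficients:
  1 = 4 - 1·3
  ... = 49·(4) + 15·(-13)
Scale by -98: particular solution (-392, 1274); reduce p mod 15: (13, -49).
General solution: p = 13 + 15t, q = -49 - 49t for integer t.
67 ≤ 13 + 15t ≤ 193 gives t ∈ [4, 12], which is 9 values.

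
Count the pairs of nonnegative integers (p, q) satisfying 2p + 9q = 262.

gcd(9, 2) = 1.
By Bézout, 2×(-4) + 9×(1) = 1.
One solution: (5, 28).
General: p = 5 + 9t, q = 28 - 2t.
p ≥ 0 ⇒ t ≥ 0; q ≥ 0 ⇒ t ≤ 14. So t ∈ [0, 14]: 15 solutions.

15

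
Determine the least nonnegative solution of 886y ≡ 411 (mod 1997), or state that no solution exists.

gcd(1997, 886) = 1  (1997 = 2·886 + 225, 886 = 3·225 + 211, 225 = 1·211 + 14, 211 = 15·14 + 1, 14 = 14·1).
1 divides 411, so solutions exist.
Back-substituting, 886·(142) + 1997·(-63) = 1.
So 886·(142) ≡ 1 (mod 1997); multiply by 411: y ≡ 58362 (mod 1997).
Smallest nonnegative: y = 58362 mod 1997 = 449.

449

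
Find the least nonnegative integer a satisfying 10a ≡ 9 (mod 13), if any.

gcd(13, 10):
  13 = 1*10 + 3
  10 = 3*3 + 1
  3 = 3*1
so gcd(13, 10) = 1.
1 divides 9, so solutions exist.
Back-substitute for Bézout coefficients:
  1 = 10 - 3*3
  ... = 10*(4) + 13*(-3)
So 10*(4) ≡ 1 (mod 13); multiply by 9: a ≡ 36 (mod 13).
Smallest nonnegative: a = 36 mod 13 = 10.

10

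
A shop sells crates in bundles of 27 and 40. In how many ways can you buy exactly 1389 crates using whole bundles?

2

Need nonnegative integers with 27j + 40k = 1389.
gcd(27, 40) = 1, and 27·(3) + 40·(-2) = 1.
So (j₀, k₀) = (4167, -2778); general j = 4167 + 40t, k = -2778 - 27t.
j ≥ 0 ⇒ t ≥ -104; k ≥ 0 ⇒ t ≤ -103. That's 2 values of t.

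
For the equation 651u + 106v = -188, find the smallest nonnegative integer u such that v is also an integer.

gcd(651, 106) = 1.
1 divides -188, so solutions exist.
By Bézout, 651×(-7) + 106×(43) = 1.
Scale by -188/1 = -188: (u₀, v₀) = (1316, -8084).
General solution: u = 1316 + 106t, v = -8084 - 651t for integer t.
u ≥ 0: smallest is 1316 mod 106 = 44 (at t = -12), with v = -272.

44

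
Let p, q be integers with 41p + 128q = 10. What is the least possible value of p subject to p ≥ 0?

122

gcd(128, 41) = 1.
1 divides 10, so solutions exist.
By Bézout, 41×(25) + 128×(-8) = 1.
Scale by 10/1 = 10: (p₀, q₀) = (250, -80).
General solution: p = 250 + 128t, q = -80 - 41t for integer t.
p ≥ 0: smallest is 250 mod 128 = 122 (at t = -1), with q = -39.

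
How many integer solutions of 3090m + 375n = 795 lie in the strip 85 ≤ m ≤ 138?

gcd(3090, 375) = 15.
By Bézout, 3090*(-4) + 375*(33) = 15.
Particular solution: (13, -105).
General solution: m = 13 + 25t, n = -105 - 206t for integer t.
85 ≤ 13 + 25t ≤ 138 gives t ∈ [3, 5], which is 3 values.

3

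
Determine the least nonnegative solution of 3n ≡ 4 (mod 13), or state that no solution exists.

10

gcd(13, 3) = 1.
1 divides 4, so solutions exist.
By Bézout, 3×(-4) + 13×(1) = 1.
So 3×(-4) ≡ 1 (mod 13); multiply by 4: n ≡ -16 (mod 13).
Smallest nonnegative: n = -16 mod 13 = 10.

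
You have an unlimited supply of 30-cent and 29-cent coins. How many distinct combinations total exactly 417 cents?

1

Need nonnegative integers with 30j + 29k = 417.
gcd(30, 29) = 1, and 30·(1) + 29·(-1) = 1.
So (j₀, k₀) = (417, -417); general j = 417 + 29t, k = -417 - 30t.
j ≥ 0 ⇒ t ≥ -14; k ≥ 0 ⇒ t ≤ -14. That's 1 value of t.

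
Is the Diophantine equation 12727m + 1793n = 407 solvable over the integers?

gcd(12727, 1793) = 11  (12727 = 7·1793 + 176, 1793 = 10·176 + 33, 176 = 5·33 + 11, 33 = 3·11).
11 divides 407, so integer solutions exist.

yes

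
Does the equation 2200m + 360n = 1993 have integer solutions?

gcd(2200, 360):
  2200 = 6*360 + 40
  360 = 9*40
so gcd(2200, 360) = 40.
40 does not divide 1993 (remainder 33), so no integer solutions.

no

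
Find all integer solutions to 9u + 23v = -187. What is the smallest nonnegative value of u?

gcd(23, 9) = 1.
1 divides -187, so solutions exist.
By Bézout, 9·(-5) + 23·(2) = 1.
Scale by -187/1 = -187: (u₀, v₀) = (935, -374).
General solution: u = 935 + 23t, v = -374 - 9t for integer t.
u ≥ 0: smallest is 935 mod 23 = 15 (at t = -40), with v = -14.

15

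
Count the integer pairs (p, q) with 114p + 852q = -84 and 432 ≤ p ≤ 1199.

gcd(852, 114):
  852 = 7*114 + 54
  114 = 2*54 + 6
  54 = 9*6
so gcd(852, 114) = 6.
Back-substitute for Bézout coefficients:
  6 = 114 - 2*54
  ... = 114*(15) + 852*(-2)
Scale by -14: particular solution (-210, 28); reduce p mod 142: (74, -10).
General solution: p = 74 + 142t, q = -10 - 19t for integer t.
432 ≤ 74 + 142t ≤ 1199 gives t ∈ [3, 7], which is 5 values.

5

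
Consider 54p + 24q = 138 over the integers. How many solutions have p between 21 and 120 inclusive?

gcd(54, 24):
  54 = 2*24 + 6
  24 = 4*6
so gcd(54, 24) = 6.
Back-substitute for Bézout coefficients:
  6 = 54 - 2*24
  ... = 54*(1) + 24*(-2)
Scale by 23: particular solution (23, -46); reduce p mod 4: (3, -1).
General solution: p = 3 + 4t, q = -1 - 9t for integer t.
21 ≤ 3 + 4t ≤ 120 gives t ∈ [5, 29], which is 25 values.

25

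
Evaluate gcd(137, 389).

1

gcd(389, 137):
  389 = 2×137 + 115
  137 = 1×115 + 22
  115 = 5×22 + 5
  22 = 4×5 + 2
  5 = 2×2 + 1
  2 = 2×1
so gcd(389, 137) = 1.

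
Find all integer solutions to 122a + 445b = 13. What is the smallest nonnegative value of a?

84

gcd(445, 122) = 1.
1 divides 13, so solutions exist.
By Bézout, 122*(-62) + 445*(17) = 1.
Scale by 13/1 = 13: (a₀, b₀) = (-806, 221).
General solution: a = -806 + 445t, b = 221 - 122t for integer t.
a ≥ 0: smallest is -806 mod 445 = 84 (at t = 2), with b = -23.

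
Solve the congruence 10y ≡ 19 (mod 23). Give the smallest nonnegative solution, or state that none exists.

gcd(23, 10):
  23 = 2*10 + 3
  10 = 3*3 + 1
  3 = 3*1
so gcd(23, 10) = 1.
1 divides 19, so solutions exist.
Back-substitute for Bézout coefficients:
  1 = 10 - 3*3
  ... = 10*(7) + 23*(-3)
So 10*(7) ≡ 1 (mod 23); multiply by 19: y ≡ 133 (mod 23).
Smallest nonnegative: y = 133 mod 23 = 18.

18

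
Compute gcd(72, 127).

gcd(127, 72) = 1  (127 = 1·72 + 55, 72 = 1·55 + 17, 55 = 3·17 + 4, 17 = 4·4 + 1, 4 = 4·1).

1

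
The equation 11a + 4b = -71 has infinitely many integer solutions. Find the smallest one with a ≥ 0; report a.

3

gcd(11, 4) = 1.
1 divides -71, so solutions exist.
By Bézout, 11·(-1) + 4·(3) = 1.
Scale by -71/1 = -71: (a₀, b₀) = (71, -213).
General solution: a = 71 + 4t, b = -213 - 11t for integer t.
a ≥ 0: smallest is 71 mod 4 = 3 (at t = -17), with b = -26.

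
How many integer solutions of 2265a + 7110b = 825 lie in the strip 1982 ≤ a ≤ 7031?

10

gcd(7110, 2265) = 15  (7110 = 3·2265 + 315, 2265 = 7·315 + 60, 315 = 5·60 + 15, 60 = 4·15).
Back-substituting, 2265·(-113) + 7110·(36) = 15.
Scale by 55: particular solution (-6215, 1980); reduce a mod 474: (421, -134).
General solution: a = 421 + 474t, b = -134 - 151t for integer t.
1982 ≤ 421 + 474t ≤ 7031 gives t ∈ [4, 13], which is 10 values.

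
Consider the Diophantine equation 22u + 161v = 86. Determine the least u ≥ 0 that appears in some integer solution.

121

gcd(161, 22) = 1.
1 divides 86, so solutions exist.
By Bézout, 22×(22) + 161×(-3) = 1.
Scale by 86/1 = 86: (u₀, v₀) = (1892, -258).
General solution: u = 1892 + 161t, v = -258 - 22t for integer t.
u ≥ 0: smallest is 1892 mod 161 = 121 (at t = -11), with v = -16.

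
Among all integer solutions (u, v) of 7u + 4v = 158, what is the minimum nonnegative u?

2

gcd(7, 4) = 1  (7 = 1×4 + 3, 4 = 1×3 + 1, 3 = 3×1).
1 divides 158, so solutions exist.
Back-substituting, 7×(-1) + 4×(2) = 1.
Scale by 158/1 = 158: (u₀, v₀) = (-158, 316).
General solution: u = -158 + 4t, v = 316 - 7t for integer t.
u ≥ 0: smallest is -158 mod 4 = 2 (at t = 40), with v = 36.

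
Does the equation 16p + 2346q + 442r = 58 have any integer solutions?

yes

gcd(2346, 16) = 2  (2346 = 146·16 + 10, 16 = 1·10 + 6, 10 = 1·6 + 4, 6 = 1·4 + 2, 4 = 2·2).
gcd(2, 442) = 2.
2 divides 58, so integer solutions exist.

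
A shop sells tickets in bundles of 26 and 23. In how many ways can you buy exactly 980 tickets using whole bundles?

1

Need nonnegative integers with 26j + 23k = 980.
gcd(26, 23) = 1, and 26·(8) + 23·(-9) = 1.
So (j₀, k₀) = (7840, -8820); general j = 7840 + 23t, k = -8820 - 26t.
j ≥ 0 ⇒ t ≥ -340; k ≥ 0 ⇒ t ≤ -340. That's 1 value of t.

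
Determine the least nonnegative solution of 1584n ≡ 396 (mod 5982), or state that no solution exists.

gcd(5982, 1584) = 6.
6 divides 396, so solutions exist.
By Bézout, 1584·(-321) + 5982·(85) = 6.
So 1584·(-321) ≡ 6 (mod 5982); multiply by 66: n ≡ -21186 (mod 997).
Smallest nonnegative: n = -21186 mod 997 = 748.

748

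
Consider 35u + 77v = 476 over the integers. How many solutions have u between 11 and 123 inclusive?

gcd(77, 35) = 7.
By Bézout, 35×(-2) + 77×(1) = 7.
Particular solution: (7, 3).
General solution: u = 7 + 11t, v = 3 - 5t for integer t.
11 ≤ 7 + 11t ≤ 123 gives t ∈ [1, 10], which is 10 values.

10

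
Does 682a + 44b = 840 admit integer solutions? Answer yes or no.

gcd(682, 44) = 22  (682 = 15*44 + 22, 44 = 2*22).
22 does not divide 840 (remainder 4), so no integer solutions.

no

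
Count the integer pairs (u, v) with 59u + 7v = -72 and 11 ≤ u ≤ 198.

27

gcd(59, 7):
  59 = 8×7 + 3
  7 = 2×3 + 1
  3 = 3×1
so gcd(59, 7) = 1.
Back-substitute for Bézout coefficients:
  1 = 7 - 2×3
  ... = 59×(-2) + 7×(17)
Scale by -72: particular solution (144, -1224); reduce u mod 7: (4, -44).
General solution: u = 4 + 7t, v = -44 - 59t for integer t.
11 ≤ 4 + 7t ≤ 198 gives t ∈ [1, 27], which is 27 values.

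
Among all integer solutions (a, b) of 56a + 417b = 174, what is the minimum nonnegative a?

18

gcd(417, 56):
  417 = 7×56 + 25
  56 = 2×25 + 6
  25 = 4×6 + 1
  6 = 6×1
so gcd(417, 56) = 1.
1 divides 174, so solutions exist.
Back-substitute for Bézout coefficients:
  1 = 25 - 4×6
  ... = 56×(-67) + 417×(9)
Scale by 174/1 = 174: (a₀, b₀) = (-11658, 1566).
General solution: a = -11658 + 417t, b = 1566 - 56t for integer t.
a ≥ 0: smallest is -11658 mod 417 = 18 (at t = 28), with b = -2.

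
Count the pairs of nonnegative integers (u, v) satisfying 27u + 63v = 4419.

23

gcd(63, 27) = 9.
By Bézout, 27*(-2) + 63*(1) = 9.
One solution: (5, 68).
General: u = 5 + 7t, v = 68 - 3t.
u ≥ 0 ⇒ t ≥ 0; v ≥ 0 ⇒ t ≤ 22. So t ∈ [0, 22]: 23 solutions.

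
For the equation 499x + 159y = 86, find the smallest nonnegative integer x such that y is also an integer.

134

gcd(499, 159):
  499 = 3·159 + 22
  159 = 7·22 + 5
  22 = 4·5 + 2
  5 = 2·2 + 1
  2 = 2·1
so gcd(499, 159) = 1.
1 divides 86, so solutions exist.
Back-substitute for Bézout coefficients:
  1 = 5 - 2·2
  ... = 499·(-65) + 159·(204)
Scale by 86/1 = 86: (x₀, y₀) = (-5590, 17544).
General solution: x = -5590 + 159t, y = 17544 - 499t for integer t.
x ≥ 0: smallest is -5590 mod 159 = 134 (at t = 36), with y = -420.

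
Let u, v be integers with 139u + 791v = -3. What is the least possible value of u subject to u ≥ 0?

717

gcd(791, 139) = 1  (791 = 5·139 + 96, 139 = 1·96 + 43, 96 = 2·43 + 10, 43 = 4·10 + 3, 10 = 3·3 + 1, 3 = 3·1).
1 divides -3, so solutions exist.
Back-substituting, 139·(-239) + 791·(42) = 1.
Scale by -3/1 = -3: (u₀, v₀) = (717, -126).
General solution: u = 717 + 791t, v = -126 - 139t for integer t.
u ≥ 0: smallest is 717 mod 791 = 717 (at t = 0), with v = -126.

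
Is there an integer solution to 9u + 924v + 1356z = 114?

gcd(924, 9) = 3.
gcd(3, 1356) = 3.
3 divides 114, so integer solutions exist.

yes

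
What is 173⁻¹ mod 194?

157

gcd(194, 173):
  194 = 1·173 + 21
  173 = 8·21 + 5
  21 = 4·5 + 1
  5 = 5·1
so gcd(194, 173) = 1.
Back-substitute for Bézout coefficients:
  1 = 21 - 4·5
  ... = 173·(-37) + 194·(33)
So 173·-37 ≡ 1 (mod 194), and -37 mod 194 = 157.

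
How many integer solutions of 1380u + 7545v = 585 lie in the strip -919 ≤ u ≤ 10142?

gcd(7545, 1380):
  7545 = 5×1380 + 645
  1380 = 2×645 + 90
  645 = 7×90 + 15
  90 = 6×15
so gcd(7545, 1380) = 15.
Back-substitute for Bézout coefficients:
  15 = 645 - 7×90
  ... = 1380×(-82) + 7545×(15)
Scale by 39: particular solution (-3198, 585); reduce u mod 503: (323, -59).
General solution: u = 323 + 503t, v = -59 - 92t for integer t.
-919 ≤ 323 + 503t ≤ 10142 gives t ∈ [-2, 19], which is 22 values.

22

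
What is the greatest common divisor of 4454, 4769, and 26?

1

gcd(4769, 4454):
  4769 = 1×4454 + 315
  4454 = 14×315 + 44
  315 = 7×44 + 7
  44 = 6×7 + 2
  7 = 3×2 + 1
  2 = 2×1
so gcd(4769, 4454) = 1.
gcd(1, 26) = 1.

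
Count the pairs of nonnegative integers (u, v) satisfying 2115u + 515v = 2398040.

11

gcd(2115, 515):
  2115 = 4·515 + 55
  515 = 9·55 + 20
  55 = 2·20 + 15
  20 = 1·15 + 5
  15 = 3·5
so gcd(2115, 515) = 5.
Back-substitute for Bézout coefficients:
  5 = 20 - 1·15
  ... = 2115·(-28) + 515·(115)
Scale by 479608: one solution is (-13429024, 55154920). Reduce u mod 103: (13, 4603).
General: u = 13 + 103t, v = 4603 - 423t.
u ≥ 0 ⇒ t ≥ 0; v ≥ 0 ⇒ t ≤ 10. So t ∈ [0, 10]: 11 solutions.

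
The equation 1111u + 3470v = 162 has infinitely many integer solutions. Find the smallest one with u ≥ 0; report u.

2352

gcd(3470, 1111) = 1.
1 divides 162, so solutions exist.
By Bézout, 1111·(1621) + 3470·(-519) = 1.
Scale by 162/1 = 162: (u₀, v₀) = (262602, -84078).
General solution: u = 262602 + 3470t, v = -84078 - 1111t for integer t.
u ≥ 0: smallest is 262602 mod 3470 = 2352 (at t = -75), with v = -753.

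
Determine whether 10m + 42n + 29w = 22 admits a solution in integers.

gcd(42, 10) = 2.
gcd(2, 29) = 1.
1 divides 22, so integer solutions exist.

yes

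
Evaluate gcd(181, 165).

1

gcd(181, 165):
  181 = 1·165 + 16
  165 = 10·16 + 5
  16 = 3·5 + 1
  5 = 5·1
so gcd(181, 165) = 1.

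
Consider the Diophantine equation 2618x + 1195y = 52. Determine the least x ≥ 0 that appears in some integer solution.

734

gcd(2618, 1195):
  2618 = 2×1195 + 228
  1195 = 5×228 + 55
  228 = 4×55 + 8
  55 = 6×8 + 7
  8 = 1×7 + 1
  7 = 7×1
so gcd(2618, 1195) = 1.
1 divides 52, so solutions exist.
Back-substitute for Bézout coefficients:
  1 = 8 - 1×7
  ... = 2618×(152) + 1195×(-333)
Scale by 52/1 = 52: (x₀, y₀) = (7904, -17316).
General solution: x = 7904 + 1195t, y = -17316 - 2618t for integer t.
x ≥ 0: smallest is 7904 mod 1195 = 734 (at t = -6), with y = -1608.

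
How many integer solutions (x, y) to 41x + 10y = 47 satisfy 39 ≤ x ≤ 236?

gcd(41, 10) = 1  (41 = 4×10 + 1, 10 = 10×1).
Back-substituting, 41×(1) + 10×(-4) = 1.
Scale by 47: particular solution (47, -188); reduce x mod 10: (7, -24).
General solution: x = 7 + 10t, y = -24 - 41t for integer t.
39 ≤ 7 + 10t ≤ 236 gives t ∈ [4, 22], which is 19 values.

19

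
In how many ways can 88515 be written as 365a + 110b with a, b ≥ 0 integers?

11

gcd(365, 110) = 5.
By Bézout, 365*(-3) + 110*(10) = 5.
One solution: (21, 735).
General: a = 21 + 22t, b = 735 - 73t.
a ≥ 0 ⇒ t ≥ 0; b ≥ 0 ⇒ t ≤ 10. So t ∈ [0, 10]: 11 solutions.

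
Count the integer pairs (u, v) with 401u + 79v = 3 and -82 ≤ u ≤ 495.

gcd(401, 79) = 1  (401 = 5×79 + 6, 79 = 13×6 + 1, 6 = 6×1).
Back-substituting, 401×(-13) + 79×(66) = 1.
Scale by 3: particular solution (-39, 198); reduce u mod 79: (40, -203).
General solution: u = 40 + 79t, v = -203 - 401t for integer t.
-82 ≤ 40 + 79t ≤ 495 gives t ∈ [-1, 5], which is 7 values.

7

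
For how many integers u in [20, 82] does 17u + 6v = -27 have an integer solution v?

gcd(17, 6):
  17 = 2·6 + 5
  6 = 1·5 + 1
  5 = 5·1
so gcd(17, 6) = 1.
Back-substitute for Bézout coefficients:
  1 = 6 - 1·5
  ... = 17·(-1) + 6·(3)
Scale by -27: particular solution (27, -81); reduce u mod 6: (3, -13).
General solution: u = 3 + 6t, v = -13 - 17t for integer t.
20 ≤ 3 + 6t ≤ 82 gives t ∈ [3, 13], which is 11 values.

11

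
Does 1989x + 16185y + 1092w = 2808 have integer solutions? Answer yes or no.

gcd(16185, 1989) = 39.
gcd(39, 1092) = 39.
39 divides 2808, so integer solutions exist.

yes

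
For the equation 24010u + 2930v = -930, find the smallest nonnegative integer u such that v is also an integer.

gcd(24010, 2930):
  24010 = 8×2930 + 570
  2930 = 5×570 + 80
  570 = 7×80 + 10
  80 = 8×10
so gcd(24010, 2930) = 10.
10 divides -930, so solutions exist.
Back-substitute for Bézout coefficients:
  10 = 570 - 7×80
  ... = 24010×(36) + 2930×(-295)
Scale by -930/10 = -93: (u₀, v₀) = (-3348, 27435).
General solution: u = -3348 + 293t, v = 27435 - 2401t for integer t.
u ≥ 0: smallest is -3348 mod 293 = 168 (at t = 12), with v = -1377.

168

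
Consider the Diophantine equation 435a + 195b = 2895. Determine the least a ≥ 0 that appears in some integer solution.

8

gcd(435, 195):
  435 = 2×195 + 45
  195 = 4×45 + 15
  45 = 3×15
so gcd(435, 195) = 15.
15 divides 2895, so solutions exist.
Back-substitute for Bézout coefficients:
  15 = 195 - 4×45
  ... = 435×(-4) + 195×(9)
Scale by 2895/15 = 193: (a₀, b₀) = (-772, 1737).
General solution: a = -772 + 13t, b = 1737 - 29t for integer t.
a ≥ 0: smallest is -772 mod 13 = 8 (at t = 60), with b = -3.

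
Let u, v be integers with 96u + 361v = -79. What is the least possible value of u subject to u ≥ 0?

206

gcd(361, 96) = 1.
1 divides -79, so solutions exist.
By Bézout, 96·(-94) + 361·(25) = 1.
Scale by -79/1 = -79: (u₀, v₀) = (7426, -1975).
General solution: u = 7426 + 361t, v = -1975 - 96t for integer t.
u ≥ 0: smallest is 7426 mod 361 = 206 (at t = -20), with v = -55.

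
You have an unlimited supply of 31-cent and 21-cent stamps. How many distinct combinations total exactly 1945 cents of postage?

3

Need nonnegative integers with 31j + 21k = 1945.
gcd(31, 21) = 1, and 31·(-2) + 21·(3) = 1.
So (j₀, k₀) = (-3890, 5835); general j = -3890 + 21t, k = 5835 - 31t.
j ≥ 0 ⇒ t ≥ 186; k ≥ 0 ⇒ t ≤ 188. That's 3 values of t.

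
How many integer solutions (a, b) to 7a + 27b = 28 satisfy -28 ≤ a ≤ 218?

9

gcd(27, 7) = 1.
By Bézout, 7·(4) + 27·(-1) = 1.
Particular solution: (4, 0).
General solution: a = 4 + 27t, b = 0 - 7t for integer t.
-28 ≤ 4 + 27t ≤ 218 gives t ∈ [-1, 7], which is 9 values.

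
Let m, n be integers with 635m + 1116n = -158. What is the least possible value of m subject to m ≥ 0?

998

gcd(1116, 635):
  1116 = 1×635 + 481
  635 = 1×481 + 154
  481 = 3×154 + 19
  154 = 8×19 + 2
  19 = 9×2 + 1
  2 = 2×1
so gcd(1116, 635) = 1.
1 divides -158, so solutions exist.
Back-substitute for Bézout coefficients:
  1 = 19 - 9×2
  ... = 635×(-529) + 1116×(301)
Scale by -158/1 = -158: (m₀, n₀) = (83582, -47558).
General solution: m = 83582 + 1116t, n = -47558 - 635t for integer t.
m ≥ 0: smallest is 83582 mod 1116 = 998 (at t = -74), with n = -568.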